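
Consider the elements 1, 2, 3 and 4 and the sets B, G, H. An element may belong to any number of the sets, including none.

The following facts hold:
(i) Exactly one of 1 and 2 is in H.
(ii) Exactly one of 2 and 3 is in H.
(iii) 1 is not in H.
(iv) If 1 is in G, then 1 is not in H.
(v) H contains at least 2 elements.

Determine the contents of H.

H = {2, 4}

From (iii): 1 ∉ H.
(i) (exactly one): 2 ∈ H.
(ii) (exactly one): 3 ∉ H.
(v): only 2 candidates remain for H, so all are in.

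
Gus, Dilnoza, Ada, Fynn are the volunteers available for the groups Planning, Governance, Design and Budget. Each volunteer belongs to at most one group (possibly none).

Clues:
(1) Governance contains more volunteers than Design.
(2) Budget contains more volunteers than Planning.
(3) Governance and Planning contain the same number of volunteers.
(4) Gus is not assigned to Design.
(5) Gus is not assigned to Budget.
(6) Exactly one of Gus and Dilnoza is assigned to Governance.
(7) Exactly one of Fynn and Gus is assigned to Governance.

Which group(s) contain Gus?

Gus: Governance

From (4): Gus ∉ Design.
From (5): Gus ∉ Budget.
Suppose Gus ∈ Planning: no assignment then satisfies all the clues, so Gus ∉ Planning.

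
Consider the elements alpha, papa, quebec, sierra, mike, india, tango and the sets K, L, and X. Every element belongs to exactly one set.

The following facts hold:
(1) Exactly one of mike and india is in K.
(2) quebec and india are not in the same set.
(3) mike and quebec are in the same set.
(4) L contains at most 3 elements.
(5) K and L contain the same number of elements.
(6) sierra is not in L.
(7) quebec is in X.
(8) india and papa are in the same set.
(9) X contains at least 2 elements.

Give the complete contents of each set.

K = {india, papa}; L = {alpha, tango}; X = {mike, quebec, sierra}

From (6): sierra ∉ L.
From (7): quebec ∈ X.
(2): india ∉ X.
(3): mike matches quebec: mike ∉ K.
(3): mike matches quebec: mike ∉ L.
(3): mike matches quebec: mike ∈ X.
(8): papa matches india: papa ∉ X.
(1) (exactly one): india ∈ K.
(8): papa matches india: papa ∈ K.
Suppose alpha ∈ K: no assignment then satisfies all the clues, so alpha ∉ K.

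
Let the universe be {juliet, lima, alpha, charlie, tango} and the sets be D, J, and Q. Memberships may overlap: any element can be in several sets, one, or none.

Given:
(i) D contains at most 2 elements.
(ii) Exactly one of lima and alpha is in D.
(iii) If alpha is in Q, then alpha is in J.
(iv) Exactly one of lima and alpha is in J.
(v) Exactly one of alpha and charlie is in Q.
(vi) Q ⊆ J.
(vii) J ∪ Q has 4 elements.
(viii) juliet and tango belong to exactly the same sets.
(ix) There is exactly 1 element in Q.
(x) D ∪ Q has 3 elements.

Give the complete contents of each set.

D = {charlie, lima}; J = {alpha, charlie, juliet, tango}; Q = {alpha}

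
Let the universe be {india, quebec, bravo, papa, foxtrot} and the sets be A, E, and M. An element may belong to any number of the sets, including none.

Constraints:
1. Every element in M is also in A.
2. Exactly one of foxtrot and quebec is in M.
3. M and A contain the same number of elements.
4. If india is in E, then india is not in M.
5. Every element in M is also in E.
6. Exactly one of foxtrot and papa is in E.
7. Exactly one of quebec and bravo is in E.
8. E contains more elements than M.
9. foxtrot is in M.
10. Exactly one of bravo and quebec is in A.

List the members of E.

E = {bravo, foxtrot, india}

From (9): foxtrot ∈ M.
(1) with foxtrot ∈ M: foxtrot ∈ A.
(2) (exactly one): quebec ∉ M.
(5) with foxtrot ∈ M: foxtrot ∈ E.
(6) (exactly one): papa ∉ E.
(5) contrapositive: papa ∉ M.
Suppose india ∉ E: no assignment then satisfies all the clues, so india ∈ E.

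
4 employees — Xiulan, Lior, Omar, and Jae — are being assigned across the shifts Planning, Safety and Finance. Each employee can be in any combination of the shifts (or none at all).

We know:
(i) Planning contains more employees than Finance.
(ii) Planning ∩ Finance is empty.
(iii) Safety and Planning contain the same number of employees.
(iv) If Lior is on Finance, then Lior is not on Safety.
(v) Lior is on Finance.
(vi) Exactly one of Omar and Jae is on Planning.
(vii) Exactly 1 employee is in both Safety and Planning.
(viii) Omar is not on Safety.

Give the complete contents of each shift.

Planning = {Omar, Xiulan}; Safety = {Jae, Xiulan}; Finance = {Lior}

From (v): Lior ∈ Finance.
From (viii): Omar ∉ Safety.
(ii) (disjoint): Lior ∉ Planning.
(iv): Lior ∉ Safety.
Suppose Xiulan ∉ Planning: no assignment then satisfies all the clues, so Xiulan ∈ Planning.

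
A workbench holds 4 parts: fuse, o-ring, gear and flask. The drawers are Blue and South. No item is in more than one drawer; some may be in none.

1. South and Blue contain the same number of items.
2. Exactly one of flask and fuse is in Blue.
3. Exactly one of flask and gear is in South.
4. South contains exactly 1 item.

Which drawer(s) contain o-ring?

o-ring: none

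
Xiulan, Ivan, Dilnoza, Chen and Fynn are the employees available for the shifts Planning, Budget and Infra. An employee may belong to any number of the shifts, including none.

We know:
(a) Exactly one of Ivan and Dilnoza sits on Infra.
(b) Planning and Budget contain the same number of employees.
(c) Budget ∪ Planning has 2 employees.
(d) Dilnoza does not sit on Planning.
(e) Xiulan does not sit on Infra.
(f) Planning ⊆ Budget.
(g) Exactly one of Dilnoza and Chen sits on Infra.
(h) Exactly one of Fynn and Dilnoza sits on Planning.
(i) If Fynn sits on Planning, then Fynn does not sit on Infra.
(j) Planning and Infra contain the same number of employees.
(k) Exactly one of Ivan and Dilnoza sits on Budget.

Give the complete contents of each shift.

Planning = {Fynn, Ivan}; Budget = {Fynn, Ivan}; Infra = {Chen, Ivan}

From (d): Dilnoza ∉ Planning.
From (e): Xiulan ∉ Infra.
(h) (exactly one): Fynn ∈ Planning.
(i): Fynn ∉ Infra.
(f) with Fynn ∈ Planning: Fynn ∈ Budget.
Suppose Xiulan ∈ Planning: no assignment then satisfies all the clues, so Xiulan ∉ Planning.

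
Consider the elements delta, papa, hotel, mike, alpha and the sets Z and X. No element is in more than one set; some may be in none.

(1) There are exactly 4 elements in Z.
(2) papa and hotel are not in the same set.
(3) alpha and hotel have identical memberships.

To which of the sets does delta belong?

delta: Z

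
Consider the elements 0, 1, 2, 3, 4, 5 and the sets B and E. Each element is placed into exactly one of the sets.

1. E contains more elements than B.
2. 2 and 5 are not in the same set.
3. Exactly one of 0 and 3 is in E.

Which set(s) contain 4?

4: E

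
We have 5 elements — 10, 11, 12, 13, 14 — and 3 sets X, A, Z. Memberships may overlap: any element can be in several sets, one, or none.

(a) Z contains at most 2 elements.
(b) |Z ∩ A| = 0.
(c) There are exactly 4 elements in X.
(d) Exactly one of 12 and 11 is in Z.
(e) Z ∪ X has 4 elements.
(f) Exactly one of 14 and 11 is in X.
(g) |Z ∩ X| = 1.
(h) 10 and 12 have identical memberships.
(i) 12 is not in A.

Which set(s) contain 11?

11: X, Z

From (i): 12 ∉ A.
(h): 10 matches 12: 10 ∉ A.
Suppose 11 ∉ X: no assignment then satisfies all the clues, so 11 ∈ X.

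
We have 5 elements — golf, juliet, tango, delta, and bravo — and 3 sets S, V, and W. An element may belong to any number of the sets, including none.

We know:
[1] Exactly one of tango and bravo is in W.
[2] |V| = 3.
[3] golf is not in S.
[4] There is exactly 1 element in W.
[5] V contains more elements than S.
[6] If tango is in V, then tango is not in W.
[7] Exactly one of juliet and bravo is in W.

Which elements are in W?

From (3): golf ∉ S.
Suppose golf ∈ W: no assignment then satisfies all the clues, so golf ∉ W.

W = {bravo}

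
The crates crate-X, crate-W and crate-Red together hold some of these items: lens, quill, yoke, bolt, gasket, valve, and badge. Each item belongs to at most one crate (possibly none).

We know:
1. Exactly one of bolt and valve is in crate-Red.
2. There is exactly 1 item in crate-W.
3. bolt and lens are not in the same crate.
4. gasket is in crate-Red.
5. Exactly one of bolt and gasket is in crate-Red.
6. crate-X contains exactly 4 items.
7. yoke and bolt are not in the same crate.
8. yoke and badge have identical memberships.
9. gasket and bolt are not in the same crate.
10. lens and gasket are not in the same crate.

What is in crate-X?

crate-X = {badge, lens, quill, yoke}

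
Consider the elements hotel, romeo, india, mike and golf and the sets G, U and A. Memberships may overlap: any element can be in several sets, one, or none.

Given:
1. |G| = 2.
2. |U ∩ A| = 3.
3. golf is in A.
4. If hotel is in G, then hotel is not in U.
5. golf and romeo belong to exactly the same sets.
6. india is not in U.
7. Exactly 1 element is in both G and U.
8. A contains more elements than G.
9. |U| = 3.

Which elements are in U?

U = {golf, mike, romeo}

From (3): golf ∈ A.
From (6): india ∉ U.
(5): romeo matches golf: romeo ∈ A.
Suppose hotel ∈ U: no assignment then satisfies all the clues, so hotel ∉ U.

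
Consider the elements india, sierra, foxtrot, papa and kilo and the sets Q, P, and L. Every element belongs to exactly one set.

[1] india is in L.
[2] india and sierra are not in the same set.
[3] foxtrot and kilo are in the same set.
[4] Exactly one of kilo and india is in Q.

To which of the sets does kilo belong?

kilo: Q

From (1): india ∈ L.
(2): sierra ∉ L.
(4) (exactly one): kilo ∈ Q.
(3): foxtrot matches kilo: foxtrot ∈ Q.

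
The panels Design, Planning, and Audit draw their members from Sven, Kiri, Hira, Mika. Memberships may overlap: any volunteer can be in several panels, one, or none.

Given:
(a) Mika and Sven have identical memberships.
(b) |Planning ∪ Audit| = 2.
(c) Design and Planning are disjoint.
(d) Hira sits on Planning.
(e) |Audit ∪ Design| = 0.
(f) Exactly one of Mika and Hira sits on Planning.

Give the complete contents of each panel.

Design = {}; Planning = {Hira, Kiri}; Audit = {}

From (d): Hira ∈ Planning.
(c) (disjoint): Hira ∉ Design.
(f) (exactly one): Mika ∉ Planning.
(a): Sven matches Mika: Sven ∉ Planning.
Suppose Sven ∈ Design: no assignment then satisfies all the clues, so Sven ∉ Design.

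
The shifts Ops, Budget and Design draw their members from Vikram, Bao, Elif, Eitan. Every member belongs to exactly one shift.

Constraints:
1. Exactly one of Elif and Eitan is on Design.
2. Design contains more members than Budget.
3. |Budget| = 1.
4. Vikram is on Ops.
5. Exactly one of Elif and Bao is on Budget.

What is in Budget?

Budget = {Elif}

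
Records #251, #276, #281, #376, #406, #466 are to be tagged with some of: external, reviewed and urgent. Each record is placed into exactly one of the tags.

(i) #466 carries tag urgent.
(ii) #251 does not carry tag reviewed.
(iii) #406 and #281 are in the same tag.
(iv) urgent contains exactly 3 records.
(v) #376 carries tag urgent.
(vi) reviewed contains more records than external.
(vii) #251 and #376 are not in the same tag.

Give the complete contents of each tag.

external = {#251}; reviewed = {#281, #406}; urgent = {#276, #376, #466}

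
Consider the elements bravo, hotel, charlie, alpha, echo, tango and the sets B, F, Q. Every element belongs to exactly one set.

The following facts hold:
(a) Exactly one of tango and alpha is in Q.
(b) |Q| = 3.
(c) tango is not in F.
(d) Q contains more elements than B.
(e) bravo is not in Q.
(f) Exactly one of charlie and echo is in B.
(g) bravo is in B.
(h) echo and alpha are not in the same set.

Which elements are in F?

F = {alpha}

From (c): tango ∉ F.
From (e): bravo ∉ Q.
From (g): bravo ∈ B.
Suppose hotel ∈ F: no assignment then satisfies all the clues, so hotel ∉ F.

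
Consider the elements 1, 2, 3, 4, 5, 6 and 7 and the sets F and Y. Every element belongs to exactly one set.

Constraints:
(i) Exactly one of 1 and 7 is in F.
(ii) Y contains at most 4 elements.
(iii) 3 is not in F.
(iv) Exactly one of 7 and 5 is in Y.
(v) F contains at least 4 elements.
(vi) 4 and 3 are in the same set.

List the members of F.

F = {1, 2, 5, 6}

From (iii): 3 ∉ F.
(vi): 4 matches 3: 4 ∉ F.
Only one set left: 3 ∈ Y.
Only one set left: 4 ∈ Y.
Suppose 1 ∉ F: no assignment then satisfies all the clues, so 1 ∈ F.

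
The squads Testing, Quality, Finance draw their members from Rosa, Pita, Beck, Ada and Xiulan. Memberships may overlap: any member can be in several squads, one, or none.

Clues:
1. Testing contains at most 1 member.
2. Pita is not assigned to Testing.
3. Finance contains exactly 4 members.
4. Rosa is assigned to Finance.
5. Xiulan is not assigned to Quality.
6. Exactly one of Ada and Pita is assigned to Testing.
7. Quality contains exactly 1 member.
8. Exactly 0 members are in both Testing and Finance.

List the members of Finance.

Finance = {Beck, Pita, Rosa, Xiulan}

From (2): Pita ∉ Testing.
From (4): Rosa ∈ Finance.
From (5): Xiulan ∉ Quality.
(6) (exactly one): Ada ∈ Testing.
(1): Testing already has 1, so the rest are out.
Suppose Pita ∉ Finance: no assignment then satisfies all the clues, so Pita ∈ Finance.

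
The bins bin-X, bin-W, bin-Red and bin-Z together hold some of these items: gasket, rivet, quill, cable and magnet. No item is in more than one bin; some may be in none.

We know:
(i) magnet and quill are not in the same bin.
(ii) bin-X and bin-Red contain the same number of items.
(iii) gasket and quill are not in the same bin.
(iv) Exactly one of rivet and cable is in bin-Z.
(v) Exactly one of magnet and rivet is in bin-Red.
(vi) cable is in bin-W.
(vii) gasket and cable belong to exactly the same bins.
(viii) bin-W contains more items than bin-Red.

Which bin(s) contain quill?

quill: bin-X

From (vi): cable ∈ bin-W.
(iv) (exactly one): rivet ∈ bin-Z.
(v) (exactly one): magnet ∈ bin-Red.
(vii): gasket matches cable: gasket ∉ bin-X.
(vii): gasket matches cable: gasket ∈ bin-W.
(i): quill ∉ bin-Red.
(iii): quill ∉ bin-W.
Suppose quill ∉ bin-X: no assignment then satisfies all the clues, so quill ∈ bin-X.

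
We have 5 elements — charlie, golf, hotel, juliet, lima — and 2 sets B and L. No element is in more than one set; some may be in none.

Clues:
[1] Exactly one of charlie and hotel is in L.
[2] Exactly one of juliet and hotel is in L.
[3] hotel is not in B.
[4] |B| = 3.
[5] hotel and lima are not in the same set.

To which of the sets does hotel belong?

hotel: L

From (3): hotel ∉ B.
Suppose hotel ∉ L: no assignment then satisfies all the clues, so hotel ∈ L.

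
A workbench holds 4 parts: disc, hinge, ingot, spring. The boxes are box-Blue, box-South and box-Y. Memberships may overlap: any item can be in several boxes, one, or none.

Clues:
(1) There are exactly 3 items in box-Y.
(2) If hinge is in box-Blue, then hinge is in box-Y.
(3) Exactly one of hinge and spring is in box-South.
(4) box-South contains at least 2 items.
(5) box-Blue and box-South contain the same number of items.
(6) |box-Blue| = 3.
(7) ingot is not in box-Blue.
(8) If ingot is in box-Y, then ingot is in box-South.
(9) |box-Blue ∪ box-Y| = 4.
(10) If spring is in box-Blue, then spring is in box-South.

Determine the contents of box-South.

box-South = {disc, ingot, spring}

From (7): ingot ∉ box-Blue.
(6): only 3 candidates remain for box-Blue, so all are in.
(10): spring ∈ box-South.
(2): hinge ∈ box-Y.
(3) (exactly one): hinge ∉ box-South.
Suppose disc ∉ box-South: no assignment then satisfies all the clues, so disc ∈ box-South.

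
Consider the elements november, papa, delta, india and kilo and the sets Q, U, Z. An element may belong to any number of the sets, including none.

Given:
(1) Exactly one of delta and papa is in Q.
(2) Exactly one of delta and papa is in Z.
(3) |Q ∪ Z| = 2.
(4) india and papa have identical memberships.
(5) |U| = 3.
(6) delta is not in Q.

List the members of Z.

Z = {india, papa}

From (6): delta ∉ Q.
(1) (exactly one): papa ∈ Q.
(4): india matches papa: india ∈ Q.
Suppose november ∈ Z: no assignment then satisfies all the clues, so november ∉ Z.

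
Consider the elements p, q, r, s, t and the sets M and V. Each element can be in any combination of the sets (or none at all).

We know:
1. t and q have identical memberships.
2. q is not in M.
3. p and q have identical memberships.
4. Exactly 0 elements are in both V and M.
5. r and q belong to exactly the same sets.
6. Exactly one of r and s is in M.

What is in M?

From (2): q ∉ M.
(1): t matches q: t ∉ M.
(3): p matches q: p ∉ M.
(5): r matches q: r ∉ M.
(6) (exactly one): s ∈ M.

M = {s}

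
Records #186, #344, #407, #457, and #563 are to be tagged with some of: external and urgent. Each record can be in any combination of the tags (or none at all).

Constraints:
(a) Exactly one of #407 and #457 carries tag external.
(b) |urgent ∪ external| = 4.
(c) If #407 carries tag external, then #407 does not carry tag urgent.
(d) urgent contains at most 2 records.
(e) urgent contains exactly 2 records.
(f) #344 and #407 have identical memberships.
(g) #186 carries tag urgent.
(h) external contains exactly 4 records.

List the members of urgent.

urgent = {#186, #563}

From (g): #186 ∈ urgent.
Suppose #344 ∈ urgent: no assignment then satisfies all the clues, so #344 ∉ urgent.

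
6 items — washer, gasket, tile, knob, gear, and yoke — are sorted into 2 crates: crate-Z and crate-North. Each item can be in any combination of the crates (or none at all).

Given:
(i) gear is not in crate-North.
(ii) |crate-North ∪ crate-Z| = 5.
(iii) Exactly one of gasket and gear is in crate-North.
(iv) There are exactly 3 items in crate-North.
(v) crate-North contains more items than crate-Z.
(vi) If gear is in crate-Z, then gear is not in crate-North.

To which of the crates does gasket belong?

gasket: crate-North

From (i): gear ∉ crate-North.
(iii) (exactly one): gasket ∈ crate-North.
Suppose gasket ∈ crate-Z: no assignment then satisfies all the clues, so gasket ∉ crate-Z.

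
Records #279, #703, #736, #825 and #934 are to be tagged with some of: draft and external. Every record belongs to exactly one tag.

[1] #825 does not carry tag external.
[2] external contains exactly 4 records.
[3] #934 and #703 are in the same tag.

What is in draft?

draft = {#825}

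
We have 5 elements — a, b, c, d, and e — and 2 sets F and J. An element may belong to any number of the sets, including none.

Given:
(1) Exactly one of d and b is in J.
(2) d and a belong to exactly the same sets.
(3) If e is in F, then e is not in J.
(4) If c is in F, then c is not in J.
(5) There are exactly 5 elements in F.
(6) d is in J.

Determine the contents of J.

From (6): d ∈ J.
(1) (exactly one): b ∉ J.
(2): a matches d: a ∈ J.
(5): only 5 candidates remain for F, so all are in.
(3): e ∉ J.
(4): c ∉ J.

J = {a, d}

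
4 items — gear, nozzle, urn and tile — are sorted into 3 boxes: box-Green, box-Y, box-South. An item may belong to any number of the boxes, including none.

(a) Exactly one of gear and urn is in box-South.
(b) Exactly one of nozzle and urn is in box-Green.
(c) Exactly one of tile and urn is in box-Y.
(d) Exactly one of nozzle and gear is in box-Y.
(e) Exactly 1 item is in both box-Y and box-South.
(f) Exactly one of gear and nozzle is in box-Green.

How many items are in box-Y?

2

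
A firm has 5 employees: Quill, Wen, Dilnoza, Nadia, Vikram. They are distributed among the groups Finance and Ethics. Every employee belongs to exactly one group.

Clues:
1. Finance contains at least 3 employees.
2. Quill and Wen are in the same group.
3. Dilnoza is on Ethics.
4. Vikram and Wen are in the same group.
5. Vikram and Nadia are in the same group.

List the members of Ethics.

Ethics = {Dilnoza}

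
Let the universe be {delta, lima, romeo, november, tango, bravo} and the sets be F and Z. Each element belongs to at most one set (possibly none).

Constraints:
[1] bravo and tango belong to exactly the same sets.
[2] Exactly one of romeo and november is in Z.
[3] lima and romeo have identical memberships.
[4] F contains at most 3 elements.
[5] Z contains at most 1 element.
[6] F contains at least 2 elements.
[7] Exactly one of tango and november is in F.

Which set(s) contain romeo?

romeo: none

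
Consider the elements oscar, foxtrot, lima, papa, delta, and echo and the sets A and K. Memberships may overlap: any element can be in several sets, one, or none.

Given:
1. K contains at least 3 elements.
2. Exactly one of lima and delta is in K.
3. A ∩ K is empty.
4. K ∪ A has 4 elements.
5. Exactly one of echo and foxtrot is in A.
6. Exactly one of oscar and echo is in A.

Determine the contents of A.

A = {echo}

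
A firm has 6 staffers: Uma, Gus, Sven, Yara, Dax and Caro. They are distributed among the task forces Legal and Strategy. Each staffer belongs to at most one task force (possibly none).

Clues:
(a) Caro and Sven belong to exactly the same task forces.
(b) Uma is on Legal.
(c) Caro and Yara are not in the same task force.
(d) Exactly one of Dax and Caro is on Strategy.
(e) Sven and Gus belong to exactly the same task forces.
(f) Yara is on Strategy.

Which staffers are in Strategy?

From (b): Uma ∈ Legal.
From (f): Yara ∈ Strategy.
(c): Caro ∉ Strategy.
(d) (exactly one): Dax ∈ Strategy.
(a): Sven matches Caro: Sven ∉ Strategy.
(e): Gus matches Sven: Gus ∉ Strategy.

Strategy = {Dax, Yara}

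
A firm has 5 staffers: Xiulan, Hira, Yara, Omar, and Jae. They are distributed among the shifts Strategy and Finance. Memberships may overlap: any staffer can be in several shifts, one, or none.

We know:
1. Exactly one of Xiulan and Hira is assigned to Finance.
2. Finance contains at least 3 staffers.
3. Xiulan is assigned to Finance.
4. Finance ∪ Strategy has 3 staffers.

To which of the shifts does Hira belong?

From (3): Xiulan ∈ Finance.
(1) (exactly one): Hira ∉ Finance.
Suppose Hira ∈ Strategy: no assignment then satisfies all the clues, so Hira ∉ Strategy.

Hira: none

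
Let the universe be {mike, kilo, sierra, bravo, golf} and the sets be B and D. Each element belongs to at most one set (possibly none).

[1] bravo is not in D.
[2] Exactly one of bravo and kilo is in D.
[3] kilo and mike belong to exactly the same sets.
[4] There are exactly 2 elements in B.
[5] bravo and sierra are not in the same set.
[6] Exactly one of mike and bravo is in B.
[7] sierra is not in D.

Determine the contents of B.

B = {bravo, golf}

From (1): bravo ∉ D.
From (7): sierra ∉ D.
(2) (exactly one): kilo ∈ D.
(3): mike matches kilo: mike ∉ B.
(3): mike matches kilo: mike ∈ D.
(6) (exactly one): bravo ∈ B.
(5): sierra ∉ B.
(4): only 2 candidates remain for B, so all are in.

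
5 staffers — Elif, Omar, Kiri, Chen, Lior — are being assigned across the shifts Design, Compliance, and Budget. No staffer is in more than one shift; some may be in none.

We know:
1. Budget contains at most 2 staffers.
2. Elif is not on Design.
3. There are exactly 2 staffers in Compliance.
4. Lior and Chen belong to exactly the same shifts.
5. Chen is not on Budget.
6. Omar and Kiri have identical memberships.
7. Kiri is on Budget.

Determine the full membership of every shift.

Design = {}; Compliance = {Chen, Lior}; Budget = {Kiri, Omar}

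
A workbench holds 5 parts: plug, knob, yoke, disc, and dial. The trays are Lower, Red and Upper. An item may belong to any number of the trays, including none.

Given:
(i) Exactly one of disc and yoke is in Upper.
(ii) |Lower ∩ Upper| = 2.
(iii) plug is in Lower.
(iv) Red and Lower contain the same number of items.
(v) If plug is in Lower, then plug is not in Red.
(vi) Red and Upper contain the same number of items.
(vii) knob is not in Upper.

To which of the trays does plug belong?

From (iii): plug ∈ Lower.
From (vii): knob ∉ Upper.
(v): plug ∉ Red.
Suppose plug ∉ Upper: no assignment then satisfies all the clues, so plug ∈ Upper.

plug: Lower, Upper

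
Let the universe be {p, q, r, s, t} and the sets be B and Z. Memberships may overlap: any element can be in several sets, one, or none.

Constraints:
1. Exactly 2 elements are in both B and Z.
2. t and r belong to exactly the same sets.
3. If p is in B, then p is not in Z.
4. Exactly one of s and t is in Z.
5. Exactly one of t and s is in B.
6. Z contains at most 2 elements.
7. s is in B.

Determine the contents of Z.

Z = {q, s}

From (7): s ∈ B.
(5) (exactly one): t ∉ B.
(2): r matches t: r ∉ B.
Suppose p ∈ Z: no assignment then satisfies all the clues, so p ∉ Z.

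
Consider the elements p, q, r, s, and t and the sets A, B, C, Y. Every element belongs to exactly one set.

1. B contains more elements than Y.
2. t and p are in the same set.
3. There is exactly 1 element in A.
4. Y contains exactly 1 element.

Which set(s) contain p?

p: B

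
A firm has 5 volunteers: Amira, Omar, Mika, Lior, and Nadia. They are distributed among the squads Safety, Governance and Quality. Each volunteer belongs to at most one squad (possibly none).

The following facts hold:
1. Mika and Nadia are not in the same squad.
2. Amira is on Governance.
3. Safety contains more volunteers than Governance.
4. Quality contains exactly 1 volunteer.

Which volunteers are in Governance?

Governance = {Amira}

From (2): Amira ∈ Governance.
Suppose Omar ∈ Governance: no assignment then satisfies all the clues, so Omar ∉ Governance.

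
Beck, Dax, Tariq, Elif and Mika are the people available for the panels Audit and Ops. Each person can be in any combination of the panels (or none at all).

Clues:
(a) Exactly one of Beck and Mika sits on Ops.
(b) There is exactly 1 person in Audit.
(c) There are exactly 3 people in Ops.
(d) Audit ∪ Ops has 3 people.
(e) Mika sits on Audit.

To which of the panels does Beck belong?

Beck: none

From (e): Mika ∈ Audit.
(b): Audit already has 1, so the rest are out.
Suppose Beck ∈ Ops: no assignment then satisfies all the clues, so Beck ∉ Ops.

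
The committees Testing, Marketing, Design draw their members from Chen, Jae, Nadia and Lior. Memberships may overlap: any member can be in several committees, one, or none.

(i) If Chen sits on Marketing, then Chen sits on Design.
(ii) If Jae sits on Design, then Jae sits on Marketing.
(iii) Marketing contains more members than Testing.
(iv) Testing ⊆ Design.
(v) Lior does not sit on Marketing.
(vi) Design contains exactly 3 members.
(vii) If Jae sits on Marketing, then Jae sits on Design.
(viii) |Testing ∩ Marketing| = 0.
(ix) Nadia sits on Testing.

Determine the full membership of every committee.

Testing = {Nadia}; Marketing = {Chen, Jae}; Design = {Chen, Jae, Nadia}

From (v): Lior ∉ Marketing.
From (ix): Nadia ∈ Testing.
(iv) with Nadia ∈ Testing: Nadia ∈ Design.
Suppose Chen ∈ Testing: no assignment then satisfies all the clues, so Chen ∉ Testing.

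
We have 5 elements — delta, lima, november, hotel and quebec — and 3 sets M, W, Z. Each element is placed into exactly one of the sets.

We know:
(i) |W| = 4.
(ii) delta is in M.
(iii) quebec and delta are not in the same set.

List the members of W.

W = {hotel, lima, november, quebec}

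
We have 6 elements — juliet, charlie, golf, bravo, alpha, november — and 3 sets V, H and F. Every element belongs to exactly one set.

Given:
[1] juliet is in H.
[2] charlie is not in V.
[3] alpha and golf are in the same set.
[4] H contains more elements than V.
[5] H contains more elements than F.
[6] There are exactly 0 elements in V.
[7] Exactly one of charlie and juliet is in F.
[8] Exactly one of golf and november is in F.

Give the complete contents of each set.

V = {}; H = {alpha, bravo, golf, juliet}; F = {charlie, november}

From (1): juliet ∈ H.
From (2): charlie ∉ V.
(6): V already has 0, so the rest are out.
(7) (exactly one): charlie ∈ F.
Suppose golf ∉ H: no assignment then satisfies all the clues, so golf ∈ H.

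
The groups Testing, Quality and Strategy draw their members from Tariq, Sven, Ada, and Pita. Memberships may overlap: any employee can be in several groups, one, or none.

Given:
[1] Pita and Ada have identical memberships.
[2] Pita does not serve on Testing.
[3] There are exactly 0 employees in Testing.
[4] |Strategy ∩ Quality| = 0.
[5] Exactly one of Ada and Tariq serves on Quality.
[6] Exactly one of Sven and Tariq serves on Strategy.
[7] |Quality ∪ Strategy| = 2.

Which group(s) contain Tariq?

Tariq: Quality

From (2): Pita ∉ Testing.
(1): Ada matches Pita: Ada ∉ Testing.
(3): Testing already has 0, so the rest are out.
Suppose Tariq ∉ Quality: no assignment then satisfies all the clues, so Tariq ∈ Quality.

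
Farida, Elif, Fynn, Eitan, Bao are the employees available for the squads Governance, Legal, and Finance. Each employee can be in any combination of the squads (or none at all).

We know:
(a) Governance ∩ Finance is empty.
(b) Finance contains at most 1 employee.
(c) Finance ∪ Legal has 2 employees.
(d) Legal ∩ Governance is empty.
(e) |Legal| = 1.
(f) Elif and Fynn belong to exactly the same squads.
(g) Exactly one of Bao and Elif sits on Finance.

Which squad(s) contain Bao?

Bao: Finance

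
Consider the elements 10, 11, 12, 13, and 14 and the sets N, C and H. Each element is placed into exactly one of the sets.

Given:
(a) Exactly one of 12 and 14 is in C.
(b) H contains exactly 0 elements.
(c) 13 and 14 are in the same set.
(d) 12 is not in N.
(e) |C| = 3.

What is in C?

C = {10, 11, 12}

From (d): 12 ∉ N.
(b): H already has 0, so the rest are out.
Only one set left: 12 ∈ C.
(a) (exactly one): 14 ∉ C.
(c): 13 matches 14: 13 ∉ C.
(e): only 3 candidates remain for C, so all are in.
Only one set left: 13 ∈ N.
Only one set left: 14 ∈ N.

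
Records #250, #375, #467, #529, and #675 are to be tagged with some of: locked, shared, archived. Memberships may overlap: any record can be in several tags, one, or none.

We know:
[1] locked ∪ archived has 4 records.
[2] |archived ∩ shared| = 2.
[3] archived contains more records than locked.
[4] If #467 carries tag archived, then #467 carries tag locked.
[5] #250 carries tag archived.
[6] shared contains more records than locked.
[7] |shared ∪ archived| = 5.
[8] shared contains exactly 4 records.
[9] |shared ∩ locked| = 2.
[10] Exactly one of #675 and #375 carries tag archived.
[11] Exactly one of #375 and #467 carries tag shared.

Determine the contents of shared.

shared = {#250, #467, #529, #675}

From (5): #250 ∈ archived.
Suppose #250 ∉ shared: no assignment then satisfies all the clues, so #250 ∈ shared.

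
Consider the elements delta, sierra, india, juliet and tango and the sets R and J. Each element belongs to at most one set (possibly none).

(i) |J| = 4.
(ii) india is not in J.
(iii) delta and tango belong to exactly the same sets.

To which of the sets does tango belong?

tango: J

From (ii): india ∉ J.
(i): only 4 candidates remain for J, so all are in.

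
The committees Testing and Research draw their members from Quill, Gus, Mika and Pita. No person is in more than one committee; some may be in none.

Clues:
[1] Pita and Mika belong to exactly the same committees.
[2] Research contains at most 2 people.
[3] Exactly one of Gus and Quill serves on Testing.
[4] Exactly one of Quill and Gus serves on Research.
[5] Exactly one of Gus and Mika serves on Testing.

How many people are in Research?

1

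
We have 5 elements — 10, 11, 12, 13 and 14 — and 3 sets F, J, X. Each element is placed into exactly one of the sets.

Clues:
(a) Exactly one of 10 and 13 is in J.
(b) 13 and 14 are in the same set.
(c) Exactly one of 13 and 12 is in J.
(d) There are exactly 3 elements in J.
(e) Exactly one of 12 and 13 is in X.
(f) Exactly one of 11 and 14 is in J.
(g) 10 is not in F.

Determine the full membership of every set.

F = {}; J = {10, 11, 12}; X = {13, 14}

From (g): 10 ∉ F.
Suppose 10 ∉ J: no assignment then satisfies all the clues, so 10 ∈ J.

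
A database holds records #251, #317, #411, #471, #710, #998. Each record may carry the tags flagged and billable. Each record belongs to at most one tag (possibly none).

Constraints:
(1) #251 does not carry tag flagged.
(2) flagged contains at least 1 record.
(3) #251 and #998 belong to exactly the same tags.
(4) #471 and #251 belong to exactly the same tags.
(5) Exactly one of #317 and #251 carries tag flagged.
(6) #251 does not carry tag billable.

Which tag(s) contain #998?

#998: none

From (1): #251 ∉ flagged.
From (6): #251 ∉ billable.
(3): #998 matches #251: #998 ∉ flagged.
(3): #998 matches #251: #998 ∉ billable.
(4): #471 matches #251: #471 ∉ flagged.
(4): #471 matches #251: #471 ∉ billable.
(5) (exactly one): #317 ∈ flagged.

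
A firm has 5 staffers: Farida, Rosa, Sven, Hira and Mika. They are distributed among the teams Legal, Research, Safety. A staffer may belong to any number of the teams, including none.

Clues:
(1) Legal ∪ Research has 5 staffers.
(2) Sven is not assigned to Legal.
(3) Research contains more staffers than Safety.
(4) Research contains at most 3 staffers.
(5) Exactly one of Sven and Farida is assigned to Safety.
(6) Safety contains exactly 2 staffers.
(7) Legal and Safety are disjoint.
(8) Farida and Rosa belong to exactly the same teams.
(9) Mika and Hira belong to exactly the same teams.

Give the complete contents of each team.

Legal = {Hira, Mika}; Research = {Farida, Rosa, Sven}; Safety = {Farida, Rosa}

From (2): Sven ∉ Legal.
Suppose Farida ∈ Legal: no assignment then satisfies all the clues, so Farida ∉ Legal.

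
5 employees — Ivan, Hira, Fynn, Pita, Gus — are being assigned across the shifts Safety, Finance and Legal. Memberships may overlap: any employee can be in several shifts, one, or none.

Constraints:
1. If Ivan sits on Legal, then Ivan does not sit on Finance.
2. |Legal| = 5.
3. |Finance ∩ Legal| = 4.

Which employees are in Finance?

Finance = {Fynn, Gus, Hira, Pita}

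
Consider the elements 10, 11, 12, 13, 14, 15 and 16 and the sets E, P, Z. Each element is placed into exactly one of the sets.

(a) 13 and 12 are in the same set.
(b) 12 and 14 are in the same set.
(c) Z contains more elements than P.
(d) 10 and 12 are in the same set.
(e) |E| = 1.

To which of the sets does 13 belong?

13: Z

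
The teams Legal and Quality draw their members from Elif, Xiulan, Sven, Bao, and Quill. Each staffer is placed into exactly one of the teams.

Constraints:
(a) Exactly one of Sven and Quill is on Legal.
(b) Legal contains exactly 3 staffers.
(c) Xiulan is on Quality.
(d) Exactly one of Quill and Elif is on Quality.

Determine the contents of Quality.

Quality = {Quill, Xiulan}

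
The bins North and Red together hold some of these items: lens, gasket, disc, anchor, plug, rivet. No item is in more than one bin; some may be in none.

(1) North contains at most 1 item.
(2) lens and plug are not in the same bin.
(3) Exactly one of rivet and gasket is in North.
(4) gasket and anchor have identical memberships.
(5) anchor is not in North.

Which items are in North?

North = {rivet}

From (5): anchor ∉ North.
(4): gasket matches anchor: gasket ∉ North.
(3) (exactly one): rivet ∈ North.
(1): North already has 1, so the rest are out.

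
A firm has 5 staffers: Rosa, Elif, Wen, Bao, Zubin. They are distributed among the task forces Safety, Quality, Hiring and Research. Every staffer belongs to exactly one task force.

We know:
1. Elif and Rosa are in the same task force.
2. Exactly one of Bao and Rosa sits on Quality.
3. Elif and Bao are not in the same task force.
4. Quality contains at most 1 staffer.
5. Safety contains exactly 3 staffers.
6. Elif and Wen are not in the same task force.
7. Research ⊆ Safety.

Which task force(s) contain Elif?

Elif: Safety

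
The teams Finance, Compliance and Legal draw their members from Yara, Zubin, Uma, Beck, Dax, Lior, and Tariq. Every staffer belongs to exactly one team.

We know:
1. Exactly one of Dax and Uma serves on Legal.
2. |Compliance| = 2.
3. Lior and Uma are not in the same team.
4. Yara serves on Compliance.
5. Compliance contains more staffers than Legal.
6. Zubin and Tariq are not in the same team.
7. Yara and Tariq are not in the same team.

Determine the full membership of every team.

From (4): Yara ∈ Compliance.
(7): Tariq ∉ Compliance.
Suppose Zubin ∈ Finance: no assignment then satisfies all the clues, so Zubin ∉ Finance.

Finance = {Beck, Dax, Lior, Tariq}; Compliance = {Yara, Zubin}; Legal = {Uma}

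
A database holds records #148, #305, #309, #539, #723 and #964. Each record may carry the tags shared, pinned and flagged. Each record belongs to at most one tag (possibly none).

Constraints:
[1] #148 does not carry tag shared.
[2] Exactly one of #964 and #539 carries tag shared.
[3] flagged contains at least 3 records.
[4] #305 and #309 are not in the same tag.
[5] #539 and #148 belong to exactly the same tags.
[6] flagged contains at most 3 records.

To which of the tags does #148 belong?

#148: flagged

From (1): #148 ∉ shared.
(5): #539 matches #148: #539 ∉ shared.
(2) (exactly one): #964 ∈ shared.
Suppose #148 ∈ pinned: no assignment then satisfies all the clues, so #148 ∉ pinned.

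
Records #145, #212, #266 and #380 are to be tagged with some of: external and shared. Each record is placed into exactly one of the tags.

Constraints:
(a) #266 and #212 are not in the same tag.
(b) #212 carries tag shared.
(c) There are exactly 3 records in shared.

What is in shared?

shared = {#145, #212, #380}

From (b): #212 ∈ shared.
(a): #266 ∉ shared.
(c): only 3 candidates remain for shared, so all are in.
Only one tag left: #266 ∈ external.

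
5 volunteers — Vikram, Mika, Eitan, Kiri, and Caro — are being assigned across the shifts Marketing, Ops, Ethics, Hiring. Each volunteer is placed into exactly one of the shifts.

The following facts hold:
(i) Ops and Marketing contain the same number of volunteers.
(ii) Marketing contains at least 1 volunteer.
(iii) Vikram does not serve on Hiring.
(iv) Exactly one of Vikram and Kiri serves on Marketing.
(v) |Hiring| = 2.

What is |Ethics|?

From (iii): Vikram ∉ Hiring.
Suppose Mika ∈ Marketing: no assignment then satisfies all the clues, so Mika ∉ Marketing.

1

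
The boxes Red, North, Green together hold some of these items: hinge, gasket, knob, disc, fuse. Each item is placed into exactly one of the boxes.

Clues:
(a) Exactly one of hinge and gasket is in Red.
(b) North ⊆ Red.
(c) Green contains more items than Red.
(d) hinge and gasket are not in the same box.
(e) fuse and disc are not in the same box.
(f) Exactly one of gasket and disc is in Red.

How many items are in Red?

2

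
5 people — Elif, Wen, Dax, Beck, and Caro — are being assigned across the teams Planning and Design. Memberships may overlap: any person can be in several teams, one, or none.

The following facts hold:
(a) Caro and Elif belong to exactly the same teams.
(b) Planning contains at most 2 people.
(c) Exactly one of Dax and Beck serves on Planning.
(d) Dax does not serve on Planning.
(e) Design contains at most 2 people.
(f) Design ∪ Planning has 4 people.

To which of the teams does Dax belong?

Dax: none

From (d): Dax ∉ Planning.
(c) (exactly one): Beck ∈ Planning.
Suppose Dax ∈ Design: no assignment then satisfies all the clues, so Dax ∉ Design.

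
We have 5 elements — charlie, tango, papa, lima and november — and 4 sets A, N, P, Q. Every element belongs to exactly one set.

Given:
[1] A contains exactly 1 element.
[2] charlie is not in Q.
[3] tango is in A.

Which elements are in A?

From (2): charlie ∉ Q.
From (3): tango ∈ A.
(1): A already has 1, so the rest are out.

A = {tango}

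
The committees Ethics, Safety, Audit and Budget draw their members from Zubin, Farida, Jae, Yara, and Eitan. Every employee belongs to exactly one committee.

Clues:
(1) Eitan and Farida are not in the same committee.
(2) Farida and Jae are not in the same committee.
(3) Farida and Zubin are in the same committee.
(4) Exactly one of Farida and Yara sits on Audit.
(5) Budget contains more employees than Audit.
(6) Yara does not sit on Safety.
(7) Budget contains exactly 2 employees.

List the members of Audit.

Audit = {Yara}

From (6): Yara ∉ Safety.
Suppose Zubin ∈ Audit: no assignment then satisfies all the clues, so Zubin ∉ Audit.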